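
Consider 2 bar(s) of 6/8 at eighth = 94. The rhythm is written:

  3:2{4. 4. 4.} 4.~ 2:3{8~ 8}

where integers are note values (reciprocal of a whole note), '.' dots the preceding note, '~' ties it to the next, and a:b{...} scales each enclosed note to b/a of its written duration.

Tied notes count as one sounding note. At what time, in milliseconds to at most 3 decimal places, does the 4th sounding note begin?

1. 0.0ms @ 0 + 1276.596ms (2)
2. 1276.596ms @ 2 + 1276.596ms (2)
3. 2553.191ms @ 4 + 1276.596ms (2)
4. 3829.787ms @ 6 + 3829.787ms (6)

note 4 onset = 6b = 3829.787ms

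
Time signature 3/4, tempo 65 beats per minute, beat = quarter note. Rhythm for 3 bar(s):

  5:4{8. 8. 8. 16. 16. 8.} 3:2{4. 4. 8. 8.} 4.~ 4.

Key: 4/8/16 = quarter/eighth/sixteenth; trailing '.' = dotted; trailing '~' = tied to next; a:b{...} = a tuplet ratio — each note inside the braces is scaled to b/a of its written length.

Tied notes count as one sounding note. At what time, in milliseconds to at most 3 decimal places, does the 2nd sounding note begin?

note 2 onset = 3/5b = 553.846ms

1. 0.0ms @ 0 + 553.846ms (3/5)
2. 553.846ms @ 3/5 + 553.846ms (3/5)
3. 1107.692ms @ 6/5 + 553.846ms (3/5)
4. 1661.538ms @ 9/5 + 276.923ms (3/10)
5. 1938.462ms @ 21/10 + 276.923ms (3/10)
6. 2215.385ms @ 12/5 + 553.846ms (3/5)
7. 2769.231ms @ 3 + 923.077ms (1)
8. 3692.308ms @ 4 + 923.077ms (1)
9. 4615.385ms @ 5 + 461.538ms (1/2)
10. 5076.923ms @ 11/2 + 461.538ms (1/2)
11. 5538.462ms @ 6 + 2769.231ms (3)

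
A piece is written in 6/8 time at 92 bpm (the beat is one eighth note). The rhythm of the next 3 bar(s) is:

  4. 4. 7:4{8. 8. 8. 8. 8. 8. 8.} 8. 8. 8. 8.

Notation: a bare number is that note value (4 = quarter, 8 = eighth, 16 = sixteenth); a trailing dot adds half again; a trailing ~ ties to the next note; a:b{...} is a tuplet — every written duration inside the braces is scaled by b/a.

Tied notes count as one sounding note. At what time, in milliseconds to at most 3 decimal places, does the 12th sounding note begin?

1. 0.0ms @ 0 + 1956.522ms (3)
2. 1956.522ms @ 3 + 1956.522ms (3)
3. 3913.043ms @ 6 + 559.006ms (6/7)
4. 4472.05ms @ 48/7 + 559.006ms (6/7)
5. 5031.056ms @ 54/7 + 559.006ms (6/7)
6. 5590.062ms @ 60/7 + 559.006ms (6/7)
7. 6149.068ms @ 66/7 + 559.006ms (6/7)
8. 6708.075ms @ 72/7 + 559.006ms (6/7)
9. 7267.081ms @ 78/7 + 559.006ms (6/7)
10. 7826.087ms @ 12 + 978.261ms (3/2)
11. 8804.348ms @ 27/2 + 978.261ms (3/2)
12. 9782.609ms @ 15 + 978.261ms (3/2)
13. 10760.87ms @ 33/2 + 978.261ms (3/2)

note 12 onset = 15b = 9782.609ms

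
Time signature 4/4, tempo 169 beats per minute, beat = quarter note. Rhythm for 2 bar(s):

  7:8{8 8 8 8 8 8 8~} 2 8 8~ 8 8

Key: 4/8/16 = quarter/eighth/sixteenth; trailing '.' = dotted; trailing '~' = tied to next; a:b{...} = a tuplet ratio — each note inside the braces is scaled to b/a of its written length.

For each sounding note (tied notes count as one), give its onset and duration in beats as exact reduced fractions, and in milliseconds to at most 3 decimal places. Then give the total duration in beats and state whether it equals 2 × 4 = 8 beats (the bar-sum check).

1) 0.0ms=0b +202.874ms=4/7b
2) 202.874ms=4/7b +202.874ms=4/7b
3) 405.748ms=8/7b +202.874ms=4/7b
4) 608.622ms=12/7b +202.874ms=4/7b
5) 811.496ms=16/7b +202.874ms=4/7b
6) 1014.37ms=20/7b +202.874ms=4/7b
7) 1217.244ms=24/7b +912.933ms=18/7b
8) 2130.178ms=6b +177.515ms=1/2b
9) 2307.692ms=13/2b +355.03ms=1b
10) 2662.722ms=15/2b +177.515ms=1/2b
Σ=8b of 8 (169bpm 4/4) — PASS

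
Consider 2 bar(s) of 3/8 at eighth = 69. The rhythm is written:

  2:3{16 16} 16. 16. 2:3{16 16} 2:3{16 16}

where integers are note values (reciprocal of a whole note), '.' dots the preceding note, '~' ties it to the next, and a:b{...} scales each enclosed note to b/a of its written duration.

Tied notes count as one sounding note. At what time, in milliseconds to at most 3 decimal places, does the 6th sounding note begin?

note 6 onset = 15/4b = 3260.87ms

1. 0.0ms @ 0 + 652.174ms (3/4)
2. 652.174ms @ 3/4 + 652.174ms (3/4)
3. 1304.348ms @ 3/2 + 652.174ms (3/4)
4. 1956.522ms @ 9/4 + 652.174ms (3/4)
5. 2608.696ms @ 3 + 652.174ms (3/4)
6. 3260.87ms @ 15/4 + 652.174ms (3/4)
7. 3913.043ms @ 9/2 + 652.174ms (3/4)
8. 4565.217ms @ 21/4 + 652.174ms (3/4)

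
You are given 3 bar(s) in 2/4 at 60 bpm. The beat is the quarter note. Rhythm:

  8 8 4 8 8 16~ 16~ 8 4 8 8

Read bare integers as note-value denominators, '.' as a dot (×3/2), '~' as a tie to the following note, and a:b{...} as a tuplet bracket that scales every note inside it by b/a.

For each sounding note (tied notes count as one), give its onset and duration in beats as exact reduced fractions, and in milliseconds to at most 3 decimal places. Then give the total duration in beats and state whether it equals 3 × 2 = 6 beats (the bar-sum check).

1) 0.0ms=0b +500.0ms=1/2b
2) 500.0ms=1/2b +500.0ms=1/2b
3) 1000.0ms=1b +1000.0ms=1b
4) 2000.0ms=2b +500.0ms=1/2b
5) 2500.0ms=5/2b +500.0ms=1/2b
6) 3000.0ms=3b +1000.0ms=1b
7) 4000.0ms=4b +1000.0ms=1b
8) 5000.0ms=5b +500.0ms=1/2b
9) 5500.0ms=11/2b +500.0ms=1/2b
Σ=6b of 6 (60bpm 2/4) — PASS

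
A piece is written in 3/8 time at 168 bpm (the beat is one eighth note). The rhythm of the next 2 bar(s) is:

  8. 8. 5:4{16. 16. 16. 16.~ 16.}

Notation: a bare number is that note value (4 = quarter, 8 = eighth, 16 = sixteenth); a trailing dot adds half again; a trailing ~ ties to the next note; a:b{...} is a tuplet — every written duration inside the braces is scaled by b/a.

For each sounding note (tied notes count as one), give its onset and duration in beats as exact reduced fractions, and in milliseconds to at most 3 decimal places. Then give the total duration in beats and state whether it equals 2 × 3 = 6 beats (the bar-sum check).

1) 0.0ms=0b +535.714ms=3/2b
2) 535.714ms=3/2b +535.714ms=3/2b
3) 1071.429ms=3b +214.286ms=3/5b
4) 1285.714ms=18/5b +214.286ms=3/5b
5) 1500.0ms=21/5b +214.286ms=3/5b
6) 1714.286ms=24/5b +428.571ms=6/5b
Σ=6b of 6 (168bpm 3/8) — PASS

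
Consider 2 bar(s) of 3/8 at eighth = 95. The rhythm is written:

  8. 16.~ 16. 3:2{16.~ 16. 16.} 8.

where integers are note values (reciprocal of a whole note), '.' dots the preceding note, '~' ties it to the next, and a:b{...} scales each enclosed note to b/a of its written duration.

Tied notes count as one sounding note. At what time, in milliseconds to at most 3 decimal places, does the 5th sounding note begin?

1. 0.0ms @ 0 + 947.368ms (3/2)
2. 947.368ms @ 3/2 + 947.368ms (3/2)
3. 1894.737ms @ 3 + 631.579ms (1)
4. 2526.316ms @ 4 + 315.789ms (1/2)
5. 2842.105ms @ 9/2 + 947.368ms (3/2)

note 5 onset = 9/2b = 2842.105ms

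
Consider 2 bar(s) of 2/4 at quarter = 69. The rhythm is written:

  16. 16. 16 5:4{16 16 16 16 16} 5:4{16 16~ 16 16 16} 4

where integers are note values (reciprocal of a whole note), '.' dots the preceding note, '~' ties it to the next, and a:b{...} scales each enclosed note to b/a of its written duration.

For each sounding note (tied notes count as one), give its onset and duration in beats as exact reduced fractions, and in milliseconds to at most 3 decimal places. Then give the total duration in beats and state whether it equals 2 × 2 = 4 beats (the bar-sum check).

1) 0.0ms=0b +326.087ms=3/8b
2) 326.087ms=3/8b +326.087ms=3/8b
3) 652.174ms=3/4b +217.391ms=1/4b
4) 869.565ms=1b +173.913ms=1/5b
5) 1043.478ms=6/5b +173.913ms=1/5b
6) 1217.391ms=7/5b +173.913ms=1/5b
7) 1391.304ms=8/5b +173.913ms=1/5b
8) 1565.217ms=9/5b +173.913ms=1/5b
9) 1739.13ms=2b +173.913ms=1/5b
10) 1913.043ms=11/5b +347.826ms=2/5b
11) 2260.87ms=13/5b +173.913ms=1/5b
12) 2434.783ms=14/5b +173.913ms=1/5b
13) 2608.696ms=3b +869.565ms=1b
Σ=4b of 4 (69bpm 2/4) — PASS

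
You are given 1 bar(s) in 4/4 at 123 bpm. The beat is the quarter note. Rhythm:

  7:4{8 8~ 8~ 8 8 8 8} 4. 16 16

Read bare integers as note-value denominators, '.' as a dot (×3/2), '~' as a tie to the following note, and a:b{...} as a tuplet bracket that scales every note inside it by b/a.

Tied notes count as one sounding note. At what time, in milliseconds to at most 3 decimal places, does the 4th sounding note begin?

note 4 onset = 10/7b = 696.864ms

1. 0.0ms @ 0 + 139.373ms (2/7)
2. 139.373ms @ 2/7 + 418.118ms (6/7)
3. 557.491ms @ 8/7 + 139.373ms (2/7)
4. 696.864ms @ 10/7 + 139.373ms (2/7)
5. 836.237ms @ 12/7 + 139.373ms (2/7)
6. 975.61ms @ 2 + 731.707ms (3/2)
7. 1707.317ms @ 7/2 + 121.951ms (1/4)
8. 1829.268ms @ 15/4 + 121.951ms (1/4)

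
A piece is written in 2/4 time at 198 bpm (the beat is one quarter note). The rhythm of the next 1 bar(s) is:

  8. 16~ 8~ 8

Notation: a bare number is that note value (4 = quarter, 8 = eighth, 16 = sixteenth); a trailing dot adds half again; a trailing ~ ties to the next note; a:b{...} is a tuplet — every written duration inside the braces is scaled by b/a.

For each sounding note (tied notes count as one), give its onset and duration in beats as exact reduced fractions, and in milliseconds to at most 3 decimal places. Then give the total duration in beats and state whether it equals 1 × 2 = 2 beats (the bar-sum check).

1) 0.0ms=0b +227.273ms=3/4b
2) 227.273ms=3/4b +378.788ms=5/4b
Σ=2b of 2 (198bpm 2/4) — PASS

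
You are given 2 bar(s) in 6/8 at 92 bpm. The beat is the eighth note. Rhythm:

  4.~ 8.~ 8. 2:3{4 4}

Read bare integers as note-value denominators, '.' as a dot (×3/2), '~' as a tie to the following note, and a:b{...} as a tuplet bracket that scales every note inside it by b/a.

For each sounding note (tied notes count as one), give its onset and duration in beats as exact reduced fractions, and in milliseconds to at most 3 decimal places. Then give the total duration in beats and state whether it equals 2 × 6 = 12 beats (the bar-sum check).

1) 0.0ms=0b +3913.043ms=6b
2) 3913.043ms=6b +1956.522ms=3b
3) 5869.565ms=9b +1956.522ms=3b
Σ=12b of 12 (92bpm 6/8) — PASS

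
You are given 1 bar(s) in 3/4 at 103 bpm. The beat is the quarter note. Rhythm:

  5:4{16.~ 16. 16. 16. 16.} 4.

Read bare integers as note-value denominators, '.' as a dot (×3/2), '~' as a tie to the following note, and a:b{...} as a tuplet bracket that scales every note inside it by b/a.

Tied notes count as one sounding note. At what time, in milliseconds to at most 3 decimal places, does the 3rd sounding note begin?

note 3 onset = 9/10b = 524.272ms

1. 0.0ms @ 0 + 349.515ms (3/5)
2. 349.515ms @ 3/5 + 174.757ms (3/10)
3. 524.272ms @ 9/10 + 174.757ms (3/10)
4. 699.029ms @ 6/5 + 174.757ms (3/10)
5. 873.786ms @ 3/2 + 873.786ms (3/2)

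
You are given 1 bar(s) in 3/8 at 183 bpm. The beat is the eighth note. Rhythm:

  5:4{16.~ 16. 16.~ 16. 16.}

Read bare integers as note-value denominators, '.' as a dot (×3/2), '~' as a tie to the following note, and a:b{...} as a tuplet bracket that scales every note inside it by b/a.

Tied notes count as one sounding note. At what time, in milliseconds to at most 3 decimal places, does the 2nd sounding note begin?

1. 0.0ms @ 0 + 393.443ms (6/5)
2. 393.443ms @ 6/5 + 393.443ms (6/5)
3. 786.885ms @ 12/5 + 196.721ms (3/5)

note 2 onset = 6/5b = 393.443ms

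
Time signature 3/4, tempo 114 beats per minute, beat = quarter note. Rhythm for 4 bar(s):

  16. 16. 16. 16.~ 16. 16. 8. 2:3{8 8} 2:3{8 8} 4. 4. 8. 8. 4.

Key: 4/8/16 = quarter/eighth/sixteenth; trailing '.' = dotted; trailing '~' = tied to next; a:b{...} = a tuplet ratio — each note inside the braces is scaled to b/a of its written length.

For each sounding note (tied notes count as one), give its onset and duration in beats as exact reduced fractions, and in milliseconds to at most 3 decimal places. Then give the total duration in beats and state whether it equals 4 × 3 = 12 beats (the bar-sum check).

1) 0.0ms=0b +197.368ms=3/8b
2) 197.368ms=3/8b +197.368ms=3/8b
3) 394.737ms=3/4b +197.368ms=3/8b
4) 592.105ms=9/8b +394.737ms=3/4b
5) 986.842ms=15/8b +197.368ms=3/8b
6) 1184.211ms=9/4b +394.737ms=3/4b
7) 1578.947ms=3b +394.737ms=3/4b
8) 1973.684ms=15/4b +394.737ms=3/4b
9) 2368.421ms=9/2b +394.737ms=3/4b
10) 2763.158ms=21/4b +394.737ms=3/4b
11) 3157.895ms=6b +789.474ms=3/2b
12) 3947.368ms=15/2b +789.474ms=3/2b
13) 4736.842ms=9b +394.737ms=3/4b
14) 5131.579ms=39/4b +394.737ms=3/4b
15) 5526.316ms=21/2b +789.474ms=3/2b
Σ=12b of 12 (114bpm 3/4) — PASS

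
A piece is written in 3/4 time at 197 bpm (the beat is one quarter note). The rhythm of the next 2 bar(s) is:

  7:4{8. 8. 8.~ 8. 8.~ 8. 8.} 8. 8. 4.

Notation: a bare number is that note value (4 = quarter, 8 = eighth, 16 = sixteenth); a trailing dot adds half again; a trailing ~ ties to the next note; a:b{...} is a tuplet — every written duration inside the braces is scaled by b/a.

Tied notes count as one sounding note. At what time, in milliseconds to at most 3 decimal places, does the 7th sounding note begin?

1. 0.0ms @ 0 + 130.529ms (3/7)
2. 130.529ms @ 3/7 + 130.529ms (3/7)
3. 261.059ms @ 6/7 + 261.059ms (6/7)
4. 522.117ms @ 12/7 + 261.059ms (6/7)
5. 783.176ms @ 18/7 + 130.529ms (3/7)
6. 913.706ms @ 3 + 228.426ms (3/4)
7. 1142.132ms @ 15/4 + 228.426ms (3/4)
8. 1370.558ms @ 9/2 + 456.853ms (3/2)

note 7 onset = 15/4b = 1142.132ms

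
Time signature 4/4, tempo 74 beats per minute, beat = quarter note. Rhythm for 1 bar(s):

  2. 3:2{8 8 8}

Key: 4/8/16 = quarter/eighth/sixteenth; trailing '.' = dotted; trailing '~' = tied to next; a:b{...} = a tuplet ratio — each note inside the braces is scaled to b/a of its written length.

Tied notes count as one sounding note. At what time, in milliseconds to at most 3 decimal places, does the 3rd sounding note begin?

note 3 onset = 10/3b = 2702.703ms

1. 0.0ms @ 0 + 2432.432ms (3)
2. 2432.432ms @ 3 + 270.27ms (1/3)
3. 2702.703ms @ 10/3 + 270.27ms (1/3)
4. 2972.973ms @ 11/3 + 270.27ms (1/3)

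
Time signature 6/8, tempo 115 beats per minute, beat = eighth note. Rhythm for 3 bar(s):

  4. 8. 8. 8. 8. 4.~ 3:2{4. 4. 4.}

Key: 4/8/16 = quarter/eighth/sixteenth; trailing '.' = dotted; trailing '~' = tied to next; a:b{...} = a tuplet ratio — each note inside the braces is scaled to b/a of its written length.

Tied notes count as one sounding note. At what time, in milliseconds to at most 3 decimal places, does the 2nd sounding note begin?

note 2 onset = 3b = 1565.217ms

1. 0.0ms @ 0 + 1565.217ms (3)
2. 1565.217ms @ 3 + 782.609ms (3/2)
3. 2347.826ms @ 9/2 + 782.609ms (3/2)
4. 3130.435ms @ 6 + 782.609ms (3/2)
5. 3913.043ms @ 15/2 + 782.609ms (3/2)
6. 4695.652ms @ 9 + 2608.696ms (5)
7. 7304.348ms @ 14 + 1043.478ms (2)
8. 8347.826ms @ 16 + 1043.478ms (2)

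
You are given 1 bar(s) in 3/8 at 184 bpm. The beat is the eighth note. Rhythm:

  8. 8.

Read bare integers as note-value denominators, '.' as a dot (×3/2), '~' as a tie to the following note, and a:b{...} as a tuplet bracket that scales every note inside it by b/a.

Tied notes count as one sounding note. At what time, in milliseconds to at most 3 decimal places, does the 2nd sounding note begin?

note 2 onset = 3/2b = 489.13ms

1. 0.0ms @ 0 + 489.13ms (3/2)
2. 489.13ms @ 3/2 + 489.13ms (3/2)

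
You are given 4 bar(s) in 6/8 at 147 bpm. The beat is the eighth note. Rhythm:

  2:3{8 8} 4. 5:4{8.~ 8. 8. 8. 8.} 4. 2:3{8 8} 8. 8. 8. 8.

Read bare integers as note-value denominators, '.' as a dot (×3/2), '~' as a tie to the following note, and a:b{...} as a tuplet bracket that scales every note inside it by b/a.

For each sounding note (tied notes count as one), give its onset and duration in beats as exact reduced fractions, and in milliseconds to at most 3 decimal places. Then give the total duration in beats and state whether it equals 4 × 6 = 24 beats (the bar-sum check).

1) 0.0ms=0b +612.245ms=3/2b
2) 612.245ms=3/2b +612.245ms=3/2b
3) 1224.49ms=3b +1224.49ms=3b
4) 2448.98ms=6b +979.592ms=12/5b
5) 3428.571ms=42/5b +489.796ms=6/5b
6) 3918.367ms=48/5b +489.796ms=6/5b
7) 4408.163ms=54/5b +489.796ms=6/5b
8) 4897.959ms=12b +1224.49ms=3b
9) 6122.449ms=15b +612.245ms=3/2b
10) 6734.694ms=33/2b +612.245ms=3/2b
11) 7346.939ms=18b +612.245ms=3/2b
12) 7959.184ms=39/2b +612.245ms=3/2b
13) 8571.429ms=21b +612.245ms=3/2b
14) 9183.673ms=45/2b +612.245ms=3/2b
Σ=24b of 24 (147bpm 6/8) — PASS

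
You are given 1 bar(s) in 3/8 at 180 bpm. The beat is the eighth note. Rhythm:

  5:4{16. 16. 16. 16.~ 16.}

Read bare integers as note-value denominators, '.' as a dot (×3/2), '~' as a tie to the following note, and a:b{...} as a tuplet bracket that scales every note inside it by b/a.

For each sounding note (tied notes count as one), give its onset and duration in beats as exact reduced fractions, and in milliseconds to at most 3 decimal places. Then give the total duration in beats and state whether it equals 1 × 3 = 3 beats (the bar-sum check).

1) 0.0ms=0b +200.0ms=3/5b
2) 200.0ms=3/5b +200.0ms=3/5b
3) 400.0ms=6/5b +200.0ms=3/5b
4) 600.0ms=9/5b +400.0ms=6/5b
Σ=3b of 3 (180bpm 3/8) — PASS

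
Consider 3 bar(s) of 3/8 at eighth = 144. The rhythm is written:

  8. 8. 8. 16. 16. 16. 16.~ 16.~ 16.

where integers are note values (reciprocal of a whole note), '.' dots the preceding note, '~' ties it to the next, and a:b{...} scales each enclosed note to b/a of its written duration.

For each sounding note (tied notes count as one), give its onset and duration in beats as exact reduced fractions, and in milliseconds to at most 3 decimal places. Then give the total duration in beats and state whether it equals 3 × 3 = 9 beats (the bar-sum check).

1) 0.0ms=0b +625.0ms=3/2b
2) 625.0ms=3/2b +625.0ms=3/2b
3) 1250.0ms=3b +625.0ms=3/2b
4) 1875.0ms=9/2b +312.5ms=3/4b
5) 2187.5ms=21/4b +312.5ms=3/4b
6) 2500.0ms=6b +312.5ms=3/4b
7) 2812.5ms=27/4b +937.5ms=9/4b
Σ=9b of 9 (144bpm 3/8) — PASS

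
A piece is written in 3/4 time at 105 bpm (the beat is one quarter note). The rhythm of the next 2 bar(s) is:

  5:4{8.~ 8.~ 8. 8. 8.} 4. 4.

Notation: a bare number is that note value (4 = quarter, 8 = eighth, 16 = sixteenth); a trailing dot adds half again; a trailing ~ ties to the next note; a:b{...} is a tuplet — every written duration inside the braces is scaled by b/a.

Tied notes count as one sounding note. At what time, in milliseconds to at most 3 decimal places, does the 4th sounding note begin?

1. 0.0ms @ 0 + 1028.571ms (9/5)
2. 1028.571ms @ 9/5 + 342.857ms (3/5)
3. 1371.429ms @ 12/5 + 342.857ms (3/5)
4. 1714.286ms @ 3 + 857.143ms (3/2)
5. 2571.429ms @ 9/2 + 857.143ms (3/2)

note 4 onset = 3b = 1714.286ms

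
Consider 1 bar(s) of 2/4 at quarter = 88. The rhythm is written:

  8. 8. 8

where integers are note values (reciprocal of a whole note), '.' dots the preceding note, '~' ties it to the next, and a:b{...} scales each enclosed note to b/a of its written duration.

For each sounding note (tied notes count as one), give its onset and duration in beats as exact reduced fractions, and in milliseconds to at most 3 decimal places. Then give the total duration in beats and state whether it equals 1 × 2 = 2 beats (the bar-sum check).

1) 0.0ms=0b +511.364ms=3/4b
2) 511.364ms=3/4b +511.364ms=3/4b
3) 1022.727ms=3/2b +340.909ms=1/2b
Σ=2b of 2 (88bpm 2/4) — PASS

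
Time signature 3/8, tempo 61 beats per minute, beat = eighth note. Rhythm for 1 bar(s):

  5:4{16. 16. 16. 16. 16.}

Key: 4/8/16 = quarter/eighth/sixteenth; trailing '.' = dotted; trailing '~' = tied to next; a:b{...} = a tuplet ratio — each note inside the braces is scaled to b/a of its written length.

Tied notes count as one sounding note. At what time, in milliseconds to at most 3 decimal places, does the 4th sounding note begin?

note 4 onset = 9/5b = 1770.492ms

1. 0.0ms @ 0 + 590.164ms (3/5)
2. 590.164ms @ 3/5 + 590.164ms (3/5)
3. 1180.328ms @ 6/5 + 590.164ms (3/5)
4. 1770.492ms @ 9/5 + 590.164ms (3/5)
5. 2360.656ms @ 12/5 + 590.164ms (3/5)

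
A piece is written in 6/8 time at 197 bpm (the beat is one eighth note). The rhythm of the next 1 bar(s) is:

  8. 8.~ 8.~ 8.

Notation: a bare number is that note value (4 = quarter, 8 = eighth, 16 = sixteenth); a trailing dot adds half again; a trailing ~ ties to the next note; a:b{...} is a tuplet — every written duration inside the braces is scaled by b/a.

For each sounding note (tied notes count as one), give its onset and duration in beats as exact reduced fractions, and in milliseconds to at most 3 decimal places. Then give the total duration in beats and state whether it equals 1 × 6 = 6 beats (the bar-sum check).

1) 0.0ms=0b +456.853ms=3/2b
2) 456.853ms=3/2b +1370.558ms=9/2b
Σ=6b of 6 (197bpm 6/8) — PASS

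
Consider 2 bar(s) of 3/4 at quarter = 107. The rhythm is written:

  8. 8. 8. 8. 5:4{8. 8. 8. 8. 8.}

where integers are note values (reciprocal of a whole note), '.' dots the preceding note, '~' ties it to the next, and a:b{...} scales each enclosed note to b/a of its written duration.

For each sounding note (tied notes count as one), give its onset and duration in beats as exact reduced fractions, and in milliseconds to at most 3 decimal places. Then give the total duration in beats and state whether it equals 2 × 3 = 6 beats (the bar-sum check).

1) 0.0ms=0b +420.561ms=3/4b
2) 420.561ms=3/4b +420.561ms=3/4b
3) 841.121ms=3/2b +420.561ms=3/4b
4) 1261.682ms=9/4b +420.561ms=3/4b
5) 1682.243ms=3b +336.449ms=3/5b
6) 2018.692ms=18/5b +336.449ms=3/5b
7) 2355.14ms=21/5b +336.449ms=3/5b
8) 2691.589ms=24/5b +336.449ms=3/5b
9) 3028.037ms=27/5b +336.449ms=3/5b
Σ=6b of 6 (107bpm 3/4) — PASS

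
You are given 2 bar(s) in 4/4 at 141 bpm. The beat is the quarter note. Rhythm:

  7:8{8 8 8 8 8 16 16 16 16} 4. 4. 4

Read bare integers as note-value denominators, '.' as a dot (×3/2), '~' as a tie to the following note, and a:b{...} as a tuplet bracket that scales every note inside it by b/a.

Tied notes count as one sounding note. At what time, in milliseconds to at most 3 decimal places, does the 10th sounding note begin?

note 10 onset = 4b = 1702.128ms

1. 0.0ms @ 0 + 243.161ms (4/7)
2. 243.161ms @ 4/7 + 243.161ms (4/7)
3. 486.322ms @ 8/7 + 243.161ms (4/7)
4. 729.483ms @ 12/7 + 243.161ms (4/7)
5. 972.644ms @ 16/7 + 243.161ms (4/7)
6. 1215.805ms @ 20/7 + 121.581ms (2/7)
7. 1337.386ms @ 22/7 + 121.581ms (2/7)
8. 1458.967ms @ 24/7 + 121.581ms (2/7)
9. 1580.547ms @ 26/7 + 121.581ms (2/7)
10. 1702.128ms @ 4 + 638.298ms (3/2)
11. 2340.426ms @ 11/2 + 638.298ms (3/2)
12. 2978.723ms @ 7 + 425.532ms (1)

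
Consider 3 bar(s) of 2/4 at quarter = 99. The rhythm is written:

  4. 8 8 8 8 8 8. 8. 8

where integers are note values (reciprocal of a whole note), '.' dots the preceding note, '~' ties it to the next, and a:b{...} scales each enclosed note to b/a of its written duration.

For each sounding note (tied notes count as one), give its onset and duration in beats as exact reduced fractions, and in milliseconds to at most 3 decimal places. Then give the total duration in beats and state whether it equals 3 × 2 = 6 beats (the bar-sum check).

1) 0.0ms=0b +909.091ms=3/2b
2) 909.091ms=3/2b +303.03ms=1/2b
3) 1212.121ms=2b +303.03ms=1/2b
4) 1515.152ms=5/2b +303.03ms=1/2b
5) 1818.182ms=3b +303.03ms=1/2b
6) 2121.212ms=7/2b +303.03ms=1/2b
7) 2424.242ms=4b +454.545ms=3/4b
8) 2878.788ms=19/4b +454.545ms=3/4b
9) 3333.333ms=11/2b +303.03ms=1/2b
Σ=6b of 6 (99bpm 2/4) — PASS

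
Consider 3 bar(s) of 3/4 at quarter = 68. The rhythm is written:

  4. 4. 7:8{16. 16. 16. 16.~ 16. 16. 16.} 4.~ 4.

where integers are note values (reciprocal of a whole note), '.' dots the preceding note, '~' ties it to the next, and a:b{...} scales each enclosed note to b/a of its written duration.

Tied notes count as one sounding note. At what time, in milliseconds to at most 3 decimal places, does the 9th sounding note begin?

1. 0.0ms @ 0 + 1323.529ms (3/2)
2. 1323.529ms @ 3/2 + 1323.529ms (3/2)
3. 2647.059ms @ 3 + 378.151ms (3/7)
4. 3025.21ms @ 24/7 + 378.151ms (3/7)
5. 3403.361ms @ 27/7 + 378.151ms (3/7)
6. 3781.513ms @ 30/7 + 756.303ms (6/7)
7. 4537.815ms @ 36/7 + 378.151ms (3/7)
8. 4915.966ms @ 39/7 + 378.151ms (3/7)
9. 5294.118ms @ 6 + 2647.059ms (3)

note 9 onset = 6b = 5294.118ms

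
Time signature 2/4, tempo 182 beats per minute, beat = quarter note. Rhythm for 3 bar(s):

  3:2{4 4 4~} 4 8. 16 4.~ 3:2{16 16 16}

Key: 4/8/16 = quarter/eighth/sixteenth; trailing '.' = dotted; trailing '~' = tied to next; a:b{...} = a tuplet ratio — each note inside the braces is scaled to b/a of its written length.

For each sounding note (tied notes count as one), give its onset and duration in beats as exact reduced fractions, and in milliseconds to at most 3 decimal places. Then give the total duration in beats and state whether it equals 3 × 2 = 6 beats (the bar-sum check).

1) 0.0ms=0b +219.78ms=2/3b
2) 219.78ms=2/3b +219.78ms=2/3b
3) 439.56ms=4/3b +549.451ms=5/3b
4) 989.011ms=3b +247.253ms=3/4b
5) 1236.264ms=15/4b +82.418ms=1/4b
6) 1318.681ms=4b +549.451ms=5/3b
7) 1868.132ms=17/3b +54.945ms=1/6b
8) 1923.077ms=35/6b +54.945ms=1/6b
Σ=6b of 6 (182bpm 2/4) — PASS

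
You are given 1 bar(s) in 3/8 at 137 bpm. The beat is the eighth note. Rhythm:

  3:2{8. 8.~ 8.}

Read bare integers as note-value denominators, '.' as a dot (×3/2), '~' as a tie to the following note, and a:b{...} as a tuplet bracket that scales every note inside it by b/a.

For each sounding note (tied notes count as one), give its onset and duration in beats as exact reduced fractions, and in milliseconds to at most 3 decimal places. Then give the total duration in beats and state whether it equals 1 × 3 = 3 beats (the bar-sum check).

1) 0.0ms=0b +437.956ms=1b
2) 437.956ms=1b +875.912ms=2b
Σ=3b of 3 (137bpm 3/8) — PASS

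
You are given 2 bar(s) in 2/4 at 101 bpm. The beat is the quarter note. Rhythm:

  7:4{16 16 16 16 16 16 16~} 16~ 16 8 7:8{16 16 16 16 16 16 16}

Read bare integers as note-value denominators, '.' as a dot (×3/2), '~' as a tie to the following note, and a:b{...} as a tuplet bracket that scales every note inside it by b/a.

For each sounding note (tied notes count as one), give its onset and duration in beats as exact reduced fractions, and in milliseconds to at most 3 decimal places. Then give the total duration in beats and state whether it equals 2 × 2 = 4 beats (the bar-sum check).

1) 0.0ms=0b +84.866ms=1/7b
2) 84.866ms=1/7b +84.866ms=1/7b
3) 169.731ms=2/7b +84.866ms=1/7b
4) 254.597ms=3/7b +84.866ms=1/7b
5) 339.463ms=4/7b +84.866ms=1/7b
6) 424.328ms=5/7b +84.866ms=1/7b
7) 509.194ms=6/7b +381.895ms=9/14b
8) 891.089ms=3/2b +297.03ms=1/2b
9) 1188.119ms=2b +169.731ms=2/7b
10) 1357.85ms=16/7b +169.731ms=2/7b
11) 1527.581ms=18/7b +169.731ms=2/7b
12) 1697.313ms=20/7b +169.731ms=2/7b
13) 1867.044ms=22/7b +169.731ms=2/7b
14) 2036.775ms=24/7b +169.731ms=2/7b
15) 2206.506ms=26/7b +169.731ms=2/7b
Σ=4b of 4 (101bpm 2/4) — PASS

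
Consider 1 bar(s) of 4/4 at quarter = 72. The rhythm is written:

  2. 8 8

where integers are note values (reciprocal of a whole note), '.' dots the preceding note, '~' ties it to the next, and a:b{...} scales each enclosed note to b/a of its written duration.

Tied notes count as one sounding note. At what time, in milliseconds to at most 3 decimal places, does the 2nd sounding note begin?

note 2 onset = 3b = 2500.0ms

1. 0.0ms @ 0 + 2500.0ms (3)
2. 2500.0ms @ 3 + 416.667ms (1/2)
3. 2916.667ms @ 7/2 + 416.667ms (1/2)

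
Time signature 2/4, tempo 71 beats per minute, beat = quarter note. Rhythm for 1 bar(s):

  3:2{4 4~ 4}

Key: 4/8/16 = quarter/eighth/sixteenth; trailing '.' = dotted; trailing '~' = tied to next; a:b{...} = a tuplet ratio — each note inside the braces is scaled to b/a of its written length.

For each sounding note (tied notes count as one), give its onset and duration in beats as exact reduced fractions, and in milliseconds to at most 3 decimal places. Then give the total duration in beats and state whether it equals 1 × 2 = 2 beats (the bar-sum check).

1) 0.0ms=0b +563.38ms=2/3b
2) 563.38ms=2/3b +1126.761ms=4/3b
Σ=2b of 2 (71bpm 2/4) — PASS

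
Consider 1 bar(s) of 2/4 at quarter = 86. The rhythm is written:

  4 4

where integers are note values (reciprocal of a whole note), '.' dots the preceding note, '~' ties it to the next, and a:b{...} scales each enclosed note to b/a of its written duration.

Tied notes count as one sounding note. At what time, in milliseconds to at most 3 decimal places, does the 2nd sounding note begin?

note 2 onset = 1b = 697.674ms

1. 0.0ms @ 0 + 697.674ms (1)
2. 697.674ms @ 1 + 697.674ms (1)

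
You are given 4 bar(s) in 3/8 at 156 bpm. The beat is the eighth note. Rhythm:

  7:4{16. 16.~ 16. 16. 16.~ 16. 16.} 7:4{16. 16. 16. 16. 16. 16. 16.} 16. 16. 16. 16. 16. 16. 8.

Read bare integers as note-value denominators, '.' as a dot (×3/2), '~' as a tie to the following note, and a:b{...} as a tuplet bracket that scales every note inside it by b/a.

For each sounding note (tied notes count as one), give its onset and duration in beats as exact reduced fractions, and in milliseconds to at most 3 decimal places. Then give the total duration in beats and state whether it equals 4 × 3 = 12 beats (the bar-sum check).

1) 0.0ms=0b +164.835ms=3/7b
2) 164.835ms=3/7b +329.67ms=6/7b
3) 494.505ms=9/7b +164.835ms=3/7b
4) 659.341ms=12/7b +329.67ms=6/7b
5) 989.011ms=18/7b +164.835ms=3/7b
6) 1153.846ms=3b +164.835ms=3/7b
7) 1318.681ms=24/7b +164.835ms=3/7b
8) 1483.516ms=27/7b +164.835ms=3/7b
9) 1648.352ms=30/7b +164.835ms=3/7b
10) 1813.187ms=33/7b +164.835ms=3/7b
11) 1978.022ms=36/7b +164.835ms=3/7b
12) 2142.857ms=39/7b +164.835ms=3/7b
13) 2307.692ms=6b +288.462ms=3/4b
14) 2596.154ms=27/4b +288.462ms=3/4b
15) 2884.615ms=15/2b +288.462ms=3/4b
16) 3173.077ms=33/4b +288.462ms=3/4b
17) 3461.538ms=9b +288.462ms=3/4b
18) 3750.0ms=39/4b +288.462ms=3/4b
19) 4038.462ms=21/2b +576.923ms=3/2b
Σ=12b of 12 (156bpm 3/8) — PASS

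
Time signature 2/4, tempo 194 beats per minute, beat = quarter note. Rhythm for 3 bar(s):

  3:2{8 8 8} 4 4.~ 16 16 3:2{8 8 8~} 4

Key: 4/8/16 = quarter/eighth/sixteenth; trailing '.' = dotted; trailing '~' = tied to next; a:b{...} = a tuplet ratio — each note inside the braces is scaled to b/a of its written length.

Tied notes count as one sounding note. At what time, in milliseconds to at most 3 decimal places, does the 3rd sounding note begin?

note 3 onset = 2/3b = 206.186ms

1. 0.0ms @ 0 + 103.093ms (1/3)
2. 103.093ms @ 1/3 + 103.093ms (1/3)
3. 206.186ms @ 2/3 + 103.093ms (1/3)
4. 309.278ms @ 1 + 309.278ms (1)
5. 618.557ms @ 2 + 541.237ms (7/4)
6. 1159.794ms @ 15/4 + 77.32ms (1/4)
7. 1237.113ms @ 4 + 103.093ms (1/3)
8. 1340.206ms @ 13/3 + 103.093ms (1/3)
9. 1443.299ms @ 14/3 + 412.371ms (4/3)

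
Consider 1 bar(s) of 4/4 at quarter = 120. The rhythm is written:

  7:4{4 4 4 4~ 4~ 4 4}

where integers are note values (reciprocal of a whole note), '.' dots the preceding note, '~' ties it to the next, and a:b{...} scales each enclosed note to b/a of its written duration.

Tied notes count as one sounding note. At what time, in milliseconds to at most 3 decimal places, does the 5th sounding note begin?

note 5 onset = 24/7b = 1714.286ms

1. 0.0ms @ 0 + 285.714ms (4/7)
2. 285.714ms @ 4/7 + 285.714ms (4/7)
3. 571.429ms @ 8/7 + 285.714ms (4/7)
4. 857.143ms @ 12/7 + 857.143ms (12/7)
5. 1714.286ms @ 24/7 + 285.714ms (4/7)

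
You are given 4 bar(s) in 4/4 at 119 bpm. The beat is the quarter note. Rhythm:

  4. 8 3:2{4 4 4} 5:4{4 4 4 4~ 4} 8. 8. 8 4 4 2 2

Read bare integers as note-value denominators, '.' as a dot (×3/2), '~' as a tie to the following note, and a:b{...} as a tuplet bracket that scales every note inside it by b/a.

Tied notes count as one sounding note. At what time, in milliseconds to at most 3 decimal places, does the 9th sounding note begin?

1. 0.0ms @ 0 + 756.303ms (3/2)
2. 756.303ms @ 3/2 + 252.101ms (1/2)
3. 1008.403ms @ 2 + 336.134ms (2/3)
4. 1344.538ms @ 8/3 + 336.134ms (2/3)
5. 1680.672ms @ 10/3 + 336.134ms (2/3)
6. 2016.807ms @ 4 + 403.361ms (4/5)
7. 2420.168ms @ 24/5 + 403.361ms (4/5)
8. 2823.529ms @ 28/5 + 403.361ms (4/5)
9. 3226.891ms @ 32/5 + 806.723ms (8/5)
10. 4033.613ms @ 8 + 378.151ms (3/4)
11. 4411.765ms @ 35/4 + 378.151ms (3/4)
12. 4789.916ms @ 19/2 + 252.101ms (1/2)
13. 5042.017ms @ 10 + 504.202ms (1)
14. 5546.218ms @ 11 + 504.202ms (1)
15. 6050.42ms @ 12 + 1008.403ms (2)
16. 7058.824ms @ 14 + 1008.403ms (2)

note 9 onset = 32/5b = 3226.891ms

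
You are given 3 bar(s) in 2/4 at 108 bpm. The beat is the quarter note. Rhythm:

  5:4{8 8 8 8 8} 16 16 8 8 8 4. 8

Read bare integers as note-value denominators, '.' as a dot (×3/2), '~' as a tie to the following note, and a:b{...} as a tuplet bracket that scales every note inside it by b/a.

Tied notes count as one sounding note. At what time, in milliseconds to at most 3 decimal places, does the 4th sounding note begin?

1. 0.0ms @ 0 + 222.222ms (2/5)
2. 222.222ms @ 2/5 + 222.222ms (2/5)
3. 444.444ms @ 4/5 + 222.222ms (2/5)
4. 666.667ms @ 6/5 + 222.222ms (2/5)
5. 888.889ms @ 8/5 + 222.222ms (2/5)
6. 1111.111ms @ 2 + 138.889ms (1/4)
7. 1250.0ms @ 9/4 + 138.889ms (1/4)
8. 1388.889ms @ 5/2 + 277.778ms (1/2)
9. 1666.667ms @ 3 + 277.778ms (1/2)
10. 1944.444ms @ 7/2 + 277.778ms (1/2)
11. 2222.222ms @ 4 + 833.333ms (3/2)
12. 3055.556ms @ 11/2 + 277.778ms (1/2)

note 4 onset = 6/5b = 666.667ms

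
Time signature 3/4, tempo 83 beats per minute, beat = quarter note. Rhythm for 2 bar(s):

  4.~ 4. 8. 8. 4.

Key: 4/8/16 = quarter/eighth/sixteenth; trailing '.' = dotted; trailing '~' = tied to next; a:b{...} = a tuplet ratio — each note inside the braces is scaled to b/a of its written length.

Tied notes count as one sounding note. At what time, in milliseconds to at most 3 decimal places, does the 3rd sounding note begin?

note 3 onset = 15/4b = 2710.843ms

1. 0.0ms @ 0 + 2168.675ms (3)
2. 2168.675ms @ 3 + 542.169ms (3/4)
3. 2710.843ms @ 15/4 + 542.169ms (3/4)
4. 3253.012ms @ 9/2 + 1084.337ms (3/2)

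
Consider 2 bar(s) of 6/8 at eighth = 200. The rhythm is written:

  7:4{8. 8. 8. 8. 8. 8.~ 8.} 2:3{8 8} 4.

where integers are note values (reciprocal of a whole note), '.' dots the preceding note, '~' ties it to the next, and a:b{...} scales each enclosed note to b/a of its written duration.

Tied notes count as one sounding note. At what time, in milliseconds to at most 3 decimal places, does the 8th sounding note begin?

1. 0.0ms @ 0 + 257.143ms (6/7)
2. 257.143ms @ 6/7 + 257.143ms (6/7)
3. 514.286ms @ 12/7 + 257.143ms (6/7)
4. 771.429ms @ 18/7 + 257.143ms (6/7)
5. 1028.571ms @ 24/7 + 257.143ms (6/7)
6. 1285.714ms @ 30/7 + 514.286ms (12/7)
7. 1800.0ms @ 6 + 450.0ms (3/2)
8. 2250.0ms @ 15/2 + 450.0ms (3/2)
9. 2700.0ms @ 9 + 900.0ms (3)

note 8 onset = 15/2b = 2250.0ms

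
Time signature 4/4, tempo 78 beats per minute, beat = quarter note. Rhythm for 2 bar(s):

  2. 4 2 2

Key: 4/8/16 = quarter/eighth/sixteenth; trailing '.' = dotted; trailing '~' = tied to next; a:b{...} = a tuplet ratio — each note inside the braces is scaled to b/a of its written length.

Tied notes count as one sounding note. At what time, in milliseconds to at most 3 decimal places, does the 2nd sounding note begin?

note 2 onset = 3b = 2307.692ms

1. 0.0ms @ 0 + 2307.692ms (3)
2. 2307.692ms @ 3 + 769.231ms (1)
3. 3076.923ms @ 4 + 1538.462ms (2)
4. 4615.385ms @ 6 + 1538.462ms (2)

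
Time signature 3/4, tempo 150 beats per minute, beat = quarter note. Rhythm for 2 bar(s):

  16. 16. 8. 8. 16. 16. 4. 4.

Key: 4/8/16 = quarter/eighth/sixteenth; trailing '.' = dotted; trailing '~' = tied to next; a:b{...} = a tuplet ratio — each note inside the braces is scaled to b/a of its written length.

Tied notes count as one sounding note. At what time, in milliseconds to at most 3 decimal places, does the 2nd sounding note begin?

1. 0.0ms @ 0 + 150.0ms (3/8)
2. 150.0ms @ 3/8 + 150.0ms (3/8)
3. 300.0ms @ 3/4 + 300.0ms (3/4)
4. 600.0ms @ 3/2 + 300.0ms (3/4)
5. 900.0ms @ 9/4 + 150.0ms (3/8)
6. 1050.0ms @ 21/8 + 150.0ms (3/8)
7. 1200.0ms @ 3 + 600.0ms (3/2)
8. 1800.0ms @ 9/2 + 600.0ms (3/2)

note 2 onset = 3/8b = 150.0ms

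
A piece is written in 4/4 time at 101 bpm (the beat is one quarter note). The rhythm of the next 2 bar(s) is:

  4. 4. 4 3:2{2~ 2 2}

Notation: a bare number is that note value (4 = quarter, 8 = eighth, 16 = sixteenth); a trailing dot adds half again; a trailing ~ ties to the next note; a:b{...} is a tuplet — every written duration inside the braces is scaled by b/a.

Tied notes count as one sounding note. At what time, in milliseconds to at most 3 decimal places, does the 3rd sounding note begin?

1. 0.0ms @ 0 + 891.089ms (3/2)
2. 891.089ms @ 3/2 + 891.089ms (3/2)
3. 1782.178ms @ 3 + 594.059ms (1)
4. 2376.238ms @ 4 + 1584.158ms (8/3)
5. 3960.396ms @ 20/3 + 792.079ms (4/3)

note 3 onset = 3b = 1782.178ms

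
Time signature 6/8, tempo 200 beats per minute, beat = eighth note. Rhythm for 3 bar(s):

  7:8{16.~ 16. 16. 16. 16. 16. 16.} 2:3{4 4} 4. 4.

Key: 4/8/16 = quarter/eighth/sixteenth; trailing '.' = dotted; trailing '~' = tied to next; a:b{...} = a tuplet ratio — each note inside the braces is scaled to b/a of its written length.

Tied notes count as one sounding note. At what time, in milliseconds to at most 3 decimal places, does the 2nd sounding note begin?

1. 0.0ms @ 0 + 514.286ms (12/7)
2. 514.286ms @ 12/7 + 257.143ms (6/7)
3. 771.429ms @ 18/7 + 257.143ms (6/7)
4. 1028.571ms @ 24/7 + 257.143ms (6/7)
5. 1285.714ms @ 30/7 + 257.143ms (6/7)
6. 1542.857ms @ 36/7 + 257.143ms (6/7)
7. 1800.0ms @ 6 + 900.0ms (3)
8. 2700.0ms @ 9 + 900.0ms (3)
9. 3600.0ms @ 12 + 900.0ms (3)
10. 4500.0ms @ 15 + 900.0ms (3)

note 2 onset = 12/7b = 514.286ms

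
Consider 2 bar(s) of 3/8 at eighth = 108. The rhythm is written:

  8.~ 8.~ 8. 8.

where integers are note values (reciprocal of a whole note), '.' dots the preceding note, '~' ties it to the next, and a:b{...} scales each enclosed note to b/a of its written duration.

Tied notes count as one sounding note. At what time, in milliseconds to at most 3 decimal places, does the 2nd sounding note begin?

1. 0.0ms @ 0 + 2500.0ms (9/2)
2. 2500.0ms @ 9/2 + 833.333ms (3/2)

note 2 onset = 9/2b = 2500.0ms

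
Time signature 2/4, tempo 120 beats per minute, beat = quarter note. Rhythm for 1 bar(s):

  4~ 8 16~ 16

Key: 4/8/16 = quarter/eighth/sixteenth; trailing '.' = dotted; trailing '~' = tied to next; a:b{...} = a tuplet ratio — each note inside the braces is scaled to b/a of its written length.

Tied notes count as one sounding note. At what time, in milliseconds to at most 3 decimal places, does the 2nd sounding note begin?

note 2 onset = 3/2b = 750.0ms

1. 0.0ms @ 0 + 750.0ms (3/2)
2. 750.0ms @ 3/2 + 250.0ms (1/2)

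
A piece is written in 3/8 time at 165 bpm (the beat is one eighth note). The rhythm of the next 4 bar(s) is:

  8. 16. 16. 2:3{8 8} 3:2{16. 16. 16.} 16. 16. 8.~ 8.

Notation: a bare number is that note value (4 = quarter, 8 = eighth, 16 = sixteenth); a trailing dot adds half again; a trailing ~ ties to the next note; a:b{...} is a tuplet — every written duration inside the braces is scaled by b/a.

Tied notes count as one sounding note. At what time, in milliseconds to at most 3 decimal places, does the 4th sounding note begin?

note 4 onset = 3b = 1090.909ms

1. 0.0ms @ 0 + 545.455ms (3/2)
2. 545.455ms @ 3/2 + 272.727ms (3/4)
3. 818.182ms @ 9/4 + 272.727ms (3/4)
4. 1090.909ms @ 3 + 545.455ms (3/2)
5. 1636.364ms @ 9/2 + 545.455ms (3/2)
6. 2181.818ms @ 6 + 181.818ms (1/2)
7. 2363.636ms @ 13/2 + 181.818ms (1/2)
8. 2545.455ms @ 7 + 181.818ms (1/2)
9. 2727.273ms @ 15/2 + 272.727ms (3/4)
10. 3000.0ms @ 33/4 + 272.727ms (3/4)
11. 3272.727ms @ 9 + 1090.909ms (3)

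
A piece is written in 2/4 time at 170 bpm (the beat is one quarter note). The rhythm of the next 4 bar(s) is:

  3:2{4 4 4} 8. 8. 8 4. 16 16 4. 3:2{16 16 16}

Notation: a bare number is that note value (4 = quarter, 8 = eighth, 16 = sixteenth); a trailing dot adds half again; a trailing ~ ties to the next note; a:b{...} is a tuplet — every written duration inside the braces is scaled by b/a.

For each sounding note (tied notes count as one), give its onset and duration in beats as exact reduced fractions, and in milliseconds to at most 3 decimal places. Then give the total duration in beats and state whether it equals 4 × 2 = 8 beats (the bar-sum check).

1) 0.0ms=0b +235.294ms=2/3b
2) 235.294ms=2/3b +235.294ms=2/3b
3) 470.588ms=4/3b +235.294ms=2/3b
4) 705.882ms=2b +264.706ms=3/4b
5) 970.588ms=11/4b +264.706ms=3/4b
6) 1235.294ms=7/2b +176.471ms=1/2b
7) 1411.765ms=4b +529.412ms=3/2b
8) 1941.176ms=11/2b +88.235ms=1/4b
9) 2029.412ms=23/4b +88.235ms=1/4b
10) 2117.647ms=6b +529.412ms=3/2b
11) 2647.059ms=15/2b +58.824ms=1/6b
12) 2705.882ms=23/3b +58.824ms=1/6b
13) 2764.706ms=47/6b +58.824ms=1/6b
Σ=8b of 8 (170bpm 2/4) — PASS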